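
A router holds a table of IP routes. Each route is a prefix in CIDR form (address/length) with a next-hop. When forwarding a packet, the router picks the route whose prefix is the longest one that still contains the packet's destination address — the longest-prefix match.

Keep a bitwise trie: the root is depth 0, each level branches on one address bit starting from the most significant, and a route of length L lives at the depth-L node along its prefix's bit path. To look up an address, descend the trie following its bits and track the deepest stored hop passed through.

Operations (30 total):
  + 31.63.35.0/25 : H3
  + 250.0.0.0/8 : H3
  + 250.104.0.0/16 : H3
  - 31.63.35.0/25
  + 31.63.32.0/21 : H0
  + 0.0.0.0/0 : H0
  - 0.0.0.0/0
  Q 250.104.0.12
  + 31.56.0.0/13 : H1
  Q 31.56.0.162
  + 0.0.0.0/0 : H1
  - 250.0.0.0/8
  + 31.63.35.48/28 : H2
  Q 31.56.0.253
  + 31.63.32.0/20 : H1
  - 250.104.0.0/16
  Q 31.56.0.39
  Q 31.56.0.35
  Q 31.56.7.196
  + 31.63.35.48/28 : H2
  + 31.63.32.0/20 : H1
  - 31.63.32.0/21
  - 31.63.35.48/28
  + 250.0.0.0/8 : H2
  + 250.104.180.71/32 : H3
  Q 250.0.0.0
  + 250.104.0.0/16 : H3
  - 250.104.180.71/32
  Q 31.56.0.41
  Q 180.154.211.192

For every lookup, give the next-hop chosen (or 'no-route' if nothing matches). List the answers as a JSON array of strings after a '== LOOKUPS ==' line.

Trace:
  + 31.63.35.0/25 (H3) depth=25
  + 250.0.0.0/8 (H3) depth=8
  + 250.104.0.0/16 (H3) depth=16
  del 31.63.35.0/25 (clear depth 25)
  + 31.63.32.0/21 (H0) depth=21
  + 0.0.0.0/0 (H0) depth=0
  del 0.0.0.0/0 (clear depth 0)
  ? 250.104.0.12  path d0:-→d1:-→d2:-→d3:-→d4:-→d5:-→d6:-→d7:-→d8:H3→d9:-→d10:-→d11:-→d12:-→d13:-→d14:-→d15:-→d16:H3  best=H3
  + 31.56.0.0/13 (H1) depth=13
  ? 31.56.0.162  path d0:-→d1:-→d2:-→d3:-→d4:-→d5:-→d6:-→d7:-→d8:-→d9:-→d10:-→d11:-→d12:-→d13:H1  best=H1
  + 0.0.0.0/0 (H1) depth=0
  del 250.0.0.0/8 (clear depth 8)
  + 31.63.35.48/28 (H2) depth=28
  ? 31.56.0.253  path d0:H1→d1:-→d2:-→d3:-→d4:-→d5:-→d6:-→d7:-→d8:-→d9:-→d10:-→d11:-→d12:-→d13:H1  best=H1
  + 31.63.32.0/20 (H1) depth=20
  del 250.104.0.0/16 (clear depth 16)
  ? 31.56.0.39  path d0:H1→d1:-→d2:-→d3:-→d4:-→d5:-→d6:-→d7:-→d8:-→d9:-→d10:-→d11:-→d12:-→d13:H1  best=H1
  ? 31.56.0.35  path d0:H1→d1:-→d2:-→d3:-→d4:-→d5:-→d6:-→d7:-→d8:-→d9:-→d10:-→d11:-→d12:-→d13:H1  best=H1
  ? 31.56.7.196  path d0:H1→d1:-→d2:-→d3:-→d4:-→d5:-→d6:-→d7:-→d8:-→d9:-→d10:-→d11:-→d12:-→d13:H1  best=H1
  + 31.63.35.48/28 (H2) depth=28
  + 31.63.32.0/20 (H1) depth=20
  del 31.63.32.0/21 (clear depth 21)
  del 31.63.35.48/28 (clear depth 28)
  + 250.0.0.0/8 (H2) depth=8
  + 250.104.180.71/32 (H3) depth=32
  ? 250.0.0.0  path d0:H1→d1:-→d2:-→d3:-→d4:-→d5:-→d6:-→d7:-→d8:H2→d9:-  best=H2
  + 250.104.0.0/16 (H3) depth=16
  del 250.104.180.71/32 (clear depth 32)
  ? 31.56.0.41  path d0:H1→d1:-→d2:-→d3:-→d4:-→d5:-→d6:-→d7:-→d8:-→d9:-→d10:-→d11:-→d12:-→d13:H1  best=H1
  ? 180.154.211.192  path d0:H1→d1:-  best=H1

== LOOKUPS ==
["H3","H1","H1","H1","H1","H1","H2","H1","H1"]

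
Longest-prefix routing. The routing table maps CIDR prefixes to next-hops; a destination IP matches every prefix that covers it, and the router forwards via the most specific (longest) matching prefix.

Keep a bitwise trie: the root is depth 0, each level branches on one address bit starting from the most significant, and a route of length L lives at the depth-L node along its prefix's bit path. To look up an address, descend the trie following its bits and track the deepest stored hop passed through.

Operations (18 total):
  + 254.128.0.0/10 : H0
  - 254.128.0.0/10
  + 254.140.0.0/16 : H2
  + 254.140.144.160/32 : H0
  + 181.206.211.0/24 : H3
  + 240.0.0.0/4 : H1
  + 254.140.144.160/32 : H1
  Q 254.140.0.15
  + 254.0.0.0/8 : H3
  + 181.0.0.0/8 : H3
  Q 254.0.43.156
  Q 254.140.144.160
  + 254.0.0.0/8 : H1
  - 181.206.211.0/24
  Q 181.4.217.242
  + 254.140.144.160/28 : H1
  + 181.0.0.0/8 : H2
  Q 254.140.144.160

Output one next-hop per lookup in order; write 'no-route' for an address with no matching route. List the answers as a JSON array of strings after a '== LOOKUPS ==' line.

Process each operation:
  add 254.128.0.0/10 -> H0 at depth 10
  del 254.128.0.0/10 (clear depth 10)
  add 254.140.0.0/16 -> H2 at depth 16
  add 254.140.144.160/32 -> H0 at depth 32
  add 181.206.211.0/24 -> H3 at depth 24
  add 240.0.0.0/4 -> H1 at depth 4
  add 254.140.144.160/32 -> H1 at depth 32
  lookup 254.140.0.15: bits 1111111010001100 walk d0:-→d1:-→d2:-→d3:-→d4:H1→d5:-→d6:-→d7:-→d8:-→d9:-→d10:-→d11:-→d12:-→d13:-→d14:-→d15:-→d16:H2 -> H2
  add 254.0.0.0/8 -> H3 at depth 8
  add 181.0.0.0/8 -> H3 at depth 8
  lookup 254.0.43.156: bits 11111110 walk d0:-→d1:-→d2:-→d3:-→d4:H1→d5:-→d6:-→d7:-→d8:H3 -> H3
  lookup 254.140.144.160: bits 11111110100011001001000010100000 walk d0:-→d1:-→d2:-→d3:-→d4:H1→d5:-→d6:-→d7:-→d8:H3→d9:-→d10:-→d11:-→d12:-→d13:-→d14:-→d15:-→d16:H2→d17:-→d18:-→d19:-→d20:-→d21:-→d22:-→d23:-→d24:-→d25:-→d26:-→d27:-→d28:-→d29:-→d30:-→d31:-→d32:H1 -> H1
  add 254.0.0.0/8 -> H1 at depth 8
  del 181.206.211.0/24 (clear depth 24)
  lookup 181.4.217.242: bits 10110101 walk d0:-→d1:-→d2:-→d3:-→d4:-→d5:-→d6:-→d7:-→d8:H3 -> H3
  add 254.140.144.160/28 -> H1 at depth 28
  add 181.0.0.0/8 -> H2 at depth 8
  lookup 254.140.144.160: bits 11111110100011001001000010100000 walk d0:-→d1:-→d2:-→d3:-→d4:H1→d5:-→d6:-→d7:-→d8:H1→d9:-→d10:-→d11:-→d12:-→d13:-→d14:-→d15:-→d16:H2→d17:-→d18:-→d19:-→d20:-→d21:-→d22:-→d23:-→d24:-→d25:-→d26:-→d27:-→d28:H1→d29:-→d30:-→d31:-→d32:H1 -> H1

== LOOKUPS ==
["H2","H3","H1","H3","H1"]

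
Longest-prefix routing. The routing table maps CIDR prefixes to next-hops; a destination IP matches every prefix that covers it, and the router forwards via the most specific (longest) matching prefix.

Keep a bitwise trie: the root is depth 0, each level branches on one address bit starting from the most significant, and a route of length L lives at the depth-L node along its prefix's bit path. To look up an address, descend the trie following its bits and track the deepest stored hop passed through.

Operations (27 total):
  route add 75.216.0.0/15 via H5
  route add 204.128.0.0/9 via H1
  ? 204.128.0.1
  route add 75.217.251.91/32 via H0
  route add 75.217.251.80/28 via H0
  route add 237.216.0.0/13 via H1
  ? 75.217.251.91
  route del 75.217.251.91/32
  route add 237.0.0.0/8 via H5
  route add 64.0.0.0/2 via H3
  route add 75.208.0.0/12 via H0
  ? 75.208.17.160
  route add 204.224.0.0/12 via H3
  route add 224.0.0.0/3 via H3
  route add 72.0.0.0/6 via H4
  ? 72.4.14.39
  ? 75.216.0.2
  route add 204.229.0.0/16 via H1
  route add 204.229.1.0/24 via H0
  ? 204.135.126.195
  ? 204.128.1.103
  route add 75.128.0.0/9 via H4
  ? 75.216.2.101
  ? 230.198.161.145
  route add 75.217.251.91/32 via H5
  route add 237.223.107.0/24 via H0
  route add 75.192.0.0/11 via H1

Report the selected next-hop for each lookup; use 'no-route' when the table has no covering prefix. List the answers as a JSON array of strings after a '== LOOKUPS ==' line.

Apply in order:
  + 75.216.0.0/15 (H5) depth=15
  + 204.128.0.0/9 (H1) depth=9
  lookup 204.128.0.1: bits 110011001 walk d0:-→d1:-→d2:-→d3:-→d4:-→d5:-→d6:-→d7:-→d8:-→d9:H1 -> H1
  + 75.217.251.91/32 (H0) depth=32
  + 75.217.251.80/28 (H0) depth=28
  + 237.216.0.0/13 (H1) depth=13
  lookup 75.217.251.91: bits 01001011110110011111101101011011 walk d0:-→d1:-→d2:-→d3:-→d4:-→d5:-→d6:-→d7:-→d8:-→d9:-→d10:-→d11:-→d12:-→d13:-→d14:-→d15:H5→d16:-→d17:-→d18:-→d19:-→d20:-→d21:-→d22:-→d23:-→d24:-→d25:-→d26:-→d27:-→d28:H0→d29:-→d30:-→d31:-→d32:H0 -> H0
  del 75.217.251.91/32 (clear depth 32)
  + 237.0.0.0/8 (H5) depth=8
  + 64.0.0.0/2 (H3) depth=2
  + 75.208.0.0/12 (H0) depth=12
  lookup 75.208.17.160: bits 010010111101 walk d0:-→d1:-→d2:H3→d3:-→d4:-→d5:-→d6:-→d7:-→d8:-→d9:-→d10:-→d11:-→d12:H0 -> H0
  + 204.224.0.0/12 (H3) depth=12
  + 224.0.0.0/3 (H3) depth=3
  + 72.0.0.0/6 (H4) depth=6
  lookup 72.4.14.39: bits 010010 walk d0:-→d1:-→d2:H3→d3:-→d4:-→d5:-→d6:H4 -> H4
  lookup 75.216.0.2: bits 010010111101100 walk d0:-→d1:-→d2:H3→d3:-→d4:-→d5:-→d6:H4→d7:-→d8:-→d9:-→d10:-→d11:-→d12:H0→d13:-→d14:-→d15:H5 -> H5
  + 204.229.0.0/16 (H1) depth=16
  + 204.229.1.0/24 (H0) depth=24
  lookup 204.135.126.195: bits 110011001 walk d0:-→d1:-→d2:-→d3:-→d4:-→d5:-→d6:-→d7:-→d8:-→d9:H1 -> H1
  lookup 204.128.1.103: bits 110011001 walk d0:-→d1:-→d2:-→d3:-→d4:-→d5:-→d6:-→d7:-→d8:-→d9:H1 -> H1
  + 75.128.0.0/9 (H4) depth=9
  lookup 75.216.2.101: bits 010010111101100 walk d0:-→d1:-→d2:H3→d3:-→d4:-→d5:-→d6:H4→d7:-→d8:-→d9:H4→d10:-→d11:-→d12:H0→d13:-→d14:-→d15:H5 -> H5
  lookup 230.198.161.145: bits 1110 walk d0:-→d1:-→d2:-→d3:H3→d4:- -> H3
  + 75.217.251.91/32 (H5) depth=32
  + 237.223.107.0/24 (H0) depth=24
  + 75.192.0.0/11 (H1) depth=11

== LOOKUPS ==
["H1","H0","H0","H4","H5","H1","H1","H5","H3"]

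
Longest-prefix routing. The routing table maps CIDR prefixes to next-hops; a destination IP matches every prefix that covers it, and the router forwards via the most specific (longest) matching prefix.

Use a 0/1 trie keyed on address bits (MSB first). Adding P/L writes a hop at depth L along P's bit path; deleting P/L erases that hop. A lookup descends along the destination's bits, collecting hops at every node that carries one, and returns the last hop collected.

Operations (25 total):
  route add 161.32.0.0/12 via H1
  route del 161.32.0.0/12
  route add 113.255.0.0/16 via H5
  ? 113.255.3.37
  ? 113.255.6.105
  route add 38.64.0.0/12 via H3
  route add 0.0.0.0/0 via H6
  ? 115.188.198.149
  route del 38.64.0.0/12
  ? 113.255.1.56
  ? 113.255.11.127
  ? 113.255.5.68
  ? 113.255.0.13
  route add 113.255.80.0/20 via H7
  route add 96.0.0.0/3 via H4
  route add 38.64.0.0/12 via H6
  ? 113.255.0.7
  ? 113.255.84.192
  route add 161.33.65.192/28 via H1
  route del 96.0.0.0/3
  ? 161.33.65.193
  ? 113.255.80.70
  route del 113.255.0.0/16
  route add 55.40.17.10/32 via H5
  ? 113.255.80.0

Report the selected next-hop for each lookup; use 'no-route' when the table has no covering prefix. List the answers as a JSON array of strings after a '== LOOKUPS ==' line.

Process each operation:
  + 161.32.0.0/12 (H1) depth=12
  del 161.32.0.0/12 (clear depth 12)
  + 113.255.0.0/16 (H5) depth=16
  Q 113.255.3.37: descend 0111000111111111 ; hops seen [H5] ; pick H5
  Q 113.255.6.105: descend 0111000111111111 ; hops seen [H5] ; pick H5
  + 38.64.0.0/12 (H3) depth=12
  + 0.0.0.0/0 (H6) depth=0
  Q 115.188.198.149: descend 011100 ; hops seen [H6] ; pick H6
  del 38.64.0.0/12 (clear depth 12)
  Q 113.255.1.56: descend 0111000111111111 ; hops seen [H6,H5] ; pick H5
  Q 113.255.11.127: descend 0111000111111111 ; hops seen [H6,H5] ; pick H5
  Q 113.255.5.68: descend 0111000111111111 ; hops seen [H6,H5] ; pick H5
  Q 113.255.0.13: descend 0111000111111111 ; hops seen [H6,H5] ; pick H5
  + 113.255.80.0/20 (H7) depth=20
  + 96.0.0.0/3 (H4) depth=3
  + 38.64.0.0/12 (H6) depth=12
  Q 113.255.0.7: descend 01110001111111110 ; hops seen [H6,H4,H5] ; pick H5
  Q 113.255.84.192: descend 01110001111111110101 ; hops seen [H6,H4,H5,H7] ; pick H7
  + 161.33.65.192/28 (H1) depth=28
  del 96.0.0.0/3 (clear depth 3)
  Q 161.33.65.193: descend 1010000100100001010000011100 ; hops seen [H6,H1] ; pick H1
  Q 113.255.80.70: descend 01110001111111110101 ; hops seen [H6,H5,H7] ; pick H7
  del 113.255.0.0/16 (clear depth 16)
  + 55.40.17.10/32 (H5) depth=32
  Q 113.255.80.0: descend 01110001111111110101 ; hops seen [H6,H7] ; pick H7

== LOOKUPS ==
["H5","H5","H6","H5","H5","H5","H5","H5","H7","H1","H7","H7"]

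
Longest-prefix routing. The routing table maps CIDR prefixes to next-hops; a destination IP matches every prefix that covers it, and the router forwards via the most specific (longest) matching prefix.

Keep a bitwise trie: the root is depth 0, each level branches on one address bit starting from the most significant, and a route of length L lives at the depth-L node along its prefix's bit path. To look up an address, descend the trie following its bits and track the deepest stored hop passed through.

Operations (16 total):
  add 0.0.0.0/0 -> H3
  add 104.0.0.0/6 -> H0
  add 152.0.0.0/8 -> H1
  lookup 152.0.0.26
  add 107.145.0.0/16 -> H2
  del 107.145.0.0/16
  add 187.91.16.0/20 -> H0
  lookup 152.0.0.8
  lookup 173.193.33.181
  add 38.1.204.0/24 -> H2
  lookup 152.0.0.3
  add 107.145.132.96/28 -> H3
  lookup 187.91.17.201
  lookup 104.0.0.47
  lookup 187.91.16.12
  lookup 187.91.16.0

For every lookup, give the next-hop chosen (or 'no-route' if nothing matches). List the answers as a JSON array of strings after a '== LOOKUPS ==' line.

Apply in order:
  + 0.0.0.0/0 (H3) depth=0
  + 104.0.0.0/6 (H0) depth=6
  + 152.0.0.0/8 (H1) depth=8
  lookup 152.0.0.26: bits 10011000 walk d0:H3→d1:-→d2:-→d3:-→d4:-→d5:-→d6:-→d7:-→d8:H1 -> H1
  + 107.145.0.0/16 (H2) depth=16
  del 107.145.0.0/16 (clear depth 16)
  + 187.91.16.0/20 (H0) depth=20
  lookup 152.0.0.8: bits 10011000 walk d0:H3→d1:-→d2:-→d3:-→d4:-→d5:-→d6:-→d7:-→d8:H1 -> H1
  lookup 173.193.33.181: bits 101 walk d0:H3→d1:-→d2:-→d3:- -> H3
  + 38.1.204.0/24 (H2) depth=24
  lookup 152.0.0.3: bits 10011000 walk d0:H3→d1:-→d2:-→d3:-→d4:-→d5:-→d6:-→d7:-→d8:H1 -> H1
  + 107.145.132.96/28 (H3) depth=28
  lookup 187.91.17.201: bits 10111011010110110001 walk d0:H3→d1:-→d2:-→d3:-→d4:-→d5:-→d6:-→d7:-→d8:-→d9:-→d10:-→d11:-→d12:-→d13:-→d14:-→d15:-→d16:-→d17:-→d18:-→d19:-→d20:H0 -> H0
  lookup 104.0.0.47: bits 011010 walk d0:H3→d1:-→d2:-→d3:-→d4:-→d5:-→d6:H0 -> H0
  lookup 187.91.16.12: bits 10111011010110110001 walk d0:H3→d1:-→d2:-→d3:-→d4:-→d5:-→d6:-→d7:-→d8:-→d9:-→d10:-→d11:-→d12:-→d13:-→d14:-→d15:-→d16:-→d17:-→d18:-→d19:-→d20:H0 -> H0
  lookup 187.91.16.0: bits 10111011010110110001 walk d0:H3→d1:-→d2:-→d3:-→d4:-→d5:-→d6:-→d7:-→d8:-→d9:-→d10:-→d11:-→d12:-→d13:-→d14:-→d15:-→d16:-→d17:-→d18:-→d19:-→d20:H0 -> H0

== LOOKUPS ==
["H1","H1","H3","H1","H0","H0","H0","H0"]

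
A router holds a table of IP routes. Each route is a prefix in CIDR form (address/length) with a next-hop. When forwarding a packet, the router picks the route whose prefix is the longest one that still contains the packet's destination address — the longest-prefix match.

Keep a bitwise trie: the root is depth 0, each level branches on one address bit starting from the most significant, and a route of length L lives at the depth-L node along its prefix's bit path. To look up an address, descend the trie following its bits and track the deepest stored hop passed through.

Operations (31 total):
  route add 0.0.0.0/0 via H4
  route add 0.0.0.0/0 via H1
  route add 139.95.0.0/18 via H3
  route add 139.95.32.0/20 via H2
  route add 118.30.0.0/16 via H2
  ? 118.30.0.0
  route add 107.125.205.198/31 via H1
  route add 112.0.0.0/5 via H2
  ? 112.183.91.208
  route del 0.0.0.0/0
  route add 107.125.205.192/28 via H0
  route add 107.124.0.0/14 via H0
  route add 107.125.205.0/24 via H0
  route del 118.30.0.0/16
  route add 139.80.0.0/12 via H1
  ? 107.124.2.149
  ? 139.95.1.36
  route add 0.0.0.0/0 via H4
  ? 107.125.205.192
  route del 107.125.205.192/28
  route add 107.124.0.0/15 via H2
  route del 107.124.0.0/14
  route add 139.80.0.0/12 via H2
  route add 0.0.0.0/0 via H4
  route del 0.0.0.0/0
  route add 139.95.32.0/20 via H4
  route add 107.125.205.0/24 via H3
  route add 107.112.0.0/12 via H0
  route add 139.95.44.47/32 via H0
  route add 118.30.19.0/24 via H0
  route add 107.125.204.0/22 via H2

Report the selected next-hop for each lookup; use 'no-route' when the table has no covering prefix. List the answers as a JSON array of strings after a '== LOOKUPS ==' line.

Apply in order:
  + 0.0.0.0/0 (H4) depth=0
  + 0.0.0.0/0 (H1) depth=0
  + 139.95.0.0/18 (H3) depth=18
  + 139.95.32.0/20 (H2) depth=20
  + 118.30.0.0/16 (H2) depth=16
  ? 118.30.0.0  path d0:H1→d1:-→d2:-→d3:-→d4:-→d5:-→d6:-→d7:-→d8:-→d9:-→d10:-→d11:-→d12:-→d13:-→d14:-→d15:-→d16:H2  best=H2
  + 107.125.205.198/31 (H1) depth=31
  + 112.0.0.0/5 (H2) depth=5
  ? 112.183.91.208  path d0:H1→d1:-→d2:-→d3:-→d4:-→d5:H2  best=H2
  del 0.0.0.0/0 (clear depth 0)
  + 107.125.205.192/28 (H0) depth=28
  + 107.124.0.0/14 (H0) depth=14
  + 107.125.205.0/24 (H0) depth=24
  del 118.30.0.0/16 (clear depth 16)
  + 139.80.0.0/12 (H1) depth=12
  ? 107.124.2.149  path d0:-→d1:-→d2:-→d3:-→d4:-→d5:-→d6:-→d7:-→d8:-→d9:-→d10:-→d11:-→d12:-→d13:-→d14:H0→d15:-  best=H0
  ? 139.95.1.36  path d0:-→d1:-→d2:-→d3:-→d4:-→d5:-→d6:-→d7:-→d8:-→d9:-→d10:-→d11:-→d12:H1→d13:-→d14:-→d15:-→d16:-→d17:-→d18:H3  best=H3
  + 0.0.0.0/0 (H4) depth=0
  ? 107.125.205.192  path d0:H4→d1:-→d2:-→d3:-→d4:-→d5:-→d6:-→d7:-→d8:-→d9:-→d10:-→d11:-→d12:-→d13:-→d14:H0→d15:-→d16:-→d17:-→d18:-→d19:-→d20:-→d21:-→d22:-→d23:-→d24:H0→d25:-→d26:-→d27:-→d28:H0→d29:-  best=H0
  del 107.125.205.192/28 (clear depth 28)
  + 107.124.0.0/15 (H2) depth=15
  del 107.124.0.0/14 (clear depth 14)
  + 139.80.0.0/12 (H2) depth=12
  + 0.0.0.0/0 (H4) depth=0
  del 0.0.0.0/0 (clear depth 0)
  + 139.95.32.0/20 (H4) depth=20
  + 107.125.205.0/24 (H3) depth=24
  + 107.112.0.0/12 (H0) depth=12
  + 139.95.44.47/32 (H0) depth=32
  + 118.30.19.0/24 (H0) depth=24
  + 107.125.204.0/22 (H2) depth=22

== LOOKUPS ==
["H2","H2","H0","H3","H0"]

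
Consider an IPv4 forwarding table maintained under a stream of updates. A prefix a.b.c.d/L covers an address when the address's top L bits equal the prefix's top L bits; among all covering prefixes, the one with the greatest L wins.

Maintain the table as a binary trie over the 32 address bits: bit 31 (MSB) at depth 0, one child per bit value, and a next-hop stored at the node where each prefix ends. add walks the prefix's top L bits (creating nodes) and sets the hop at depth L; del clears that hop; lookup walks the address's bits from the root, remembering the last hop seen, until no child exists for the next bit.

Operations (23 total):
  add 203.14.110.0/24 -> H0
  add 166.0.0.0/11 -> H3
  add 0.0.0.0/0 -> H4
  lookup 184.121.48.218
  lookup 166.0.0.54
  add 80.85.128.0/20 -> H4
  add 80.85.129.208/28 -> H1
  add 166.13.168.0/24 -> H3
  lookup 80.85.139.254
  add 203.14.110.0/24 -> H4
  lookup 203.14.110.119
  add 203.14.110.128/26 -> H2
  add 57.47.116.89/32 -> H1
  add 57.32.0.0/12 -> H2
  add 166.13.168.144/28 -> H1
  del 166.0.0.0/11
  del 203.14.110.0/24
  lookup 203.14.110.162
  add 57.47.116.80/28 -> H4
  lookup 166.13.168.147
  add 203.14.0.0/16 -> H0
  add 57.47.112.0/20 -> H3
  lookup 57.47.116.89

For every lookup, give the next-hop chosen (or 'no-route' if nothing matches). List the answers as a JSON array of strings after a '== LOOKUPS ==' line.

Process each operation:
  + 203.14.110.0/24 (H0) depth=24
  + 166.0.0.0/11 (H3) depth=11
  + 0.0.0.0/0 (H4) depth=0
  Q 184.121.48.218: descend 101 ; hops seen [H4] ; pick H4
  Q 166.0.0.54: descend 10100110000 ; hops seen [H4,H3] ; pick H3
  + 80.85.128.0/20 (H4) depth=20
  + 80.85.129.208/28 (H1) depth=28
  + 166.13.168.0/24 (H3) depth=24
  Q 80.85.139.254: descend 01010000010101011000 ; hops seen [H4,H4] ; pick H4
  + 203.14.110.0/24 (H4) depth=24
  Q 203.14.110.119: descend 110010110000111001101110 ; hops seen [H4,H4] ; pick H4
  + 203.14.110.128/26 (H2) depth=26
  + 57.47.116.89/32 (H1) depth=32
  + 57.32.0.0/12 (H2) depth=12
  + 166.13.168.144/28 (H1) depth=28
  del 166.0.0.0/11 (clear depth 11)
  del 203.14.110.0/24 (clear depth 24)
  Q 203.14.110.162: descend 11001011000011100110111010 ; hops seen [H4,H2] ; pick H2
  + 57.47.116.80/28 (H4) depth=28
  Q 166.13.168.147: descend 1010011000001101101010001001 ; hops seen [H4,H3,H1] ; pick H1
  + 203.14.0.0/16 (H0) depth=16
  + 57.47.112.0/20 (H3) depth=20
  Q 57.47.116.89: descend 00111001001011110111010001011001 ; hops seen [H4,H2,H3,H4,H1] ; pick H1

== LOOKUPS ==
["H4","H3","H4","H4","H2","H1","H1"]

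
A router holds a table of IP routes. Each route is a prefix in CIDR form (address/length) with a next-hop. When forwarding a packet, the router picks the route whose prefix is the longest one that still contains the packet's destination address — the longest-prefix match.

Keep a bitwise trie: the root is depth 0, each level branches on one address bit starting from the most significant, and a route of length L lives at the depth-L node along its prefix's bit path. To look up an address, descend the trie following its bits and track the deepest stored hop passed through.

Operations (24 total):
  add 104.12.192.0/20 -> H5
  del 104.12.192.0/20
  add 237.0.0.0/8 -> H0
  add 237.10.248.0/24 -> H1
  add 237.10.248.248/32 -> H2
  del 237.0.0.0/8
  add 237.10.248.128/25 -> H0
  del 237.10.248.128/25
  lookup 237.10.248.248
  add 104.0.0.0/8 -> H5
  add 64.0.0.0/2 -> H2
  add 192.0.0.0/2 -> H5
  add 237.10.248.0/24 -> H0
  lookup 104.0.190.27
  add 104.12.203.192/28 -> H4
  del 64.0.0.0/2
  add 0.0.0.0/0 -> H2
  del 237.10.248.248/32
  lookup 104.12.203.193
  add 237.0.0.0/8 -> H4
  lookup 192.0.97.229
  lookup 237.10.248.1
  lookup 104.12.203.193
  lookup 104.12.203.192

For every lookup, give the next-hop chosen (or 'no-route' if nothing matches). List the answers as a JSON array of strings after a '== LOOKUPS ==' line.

Process each operation:
  add 104.12.192.0/20 -> H5 at depth 20
  del 104.12.192.0/20 (clear depth 20)
  add 237.0.0.0/8 -> H0 at depth 8
  add 237.10.248.0/24 -> H1 at depth 24
  add 237.10.248.248/32 -> H2 at depth 32
  del 237.0.0.0/8 (clear depth 8)
  add 237.10.248.128/25 -> H0 at depth 25
  del 237.10.248.128/25 (clear depth 25)
  Q 237.10.248.248: descend 11101101000010101111100011111000 ; hops seen [H1,H2] ; pick H2
  add 104.0.0.0/8 -> H5 at depth 8
  add 64.0.0.0/2 -> H2 at depth 2
  add 192.0.0.0/2 -> H5 at depth 2
  add 237.10.248.0/24 -> H0 at depth 24
  Q 104.0.190.27: descend 011010000000 ; hops seen [H2,H5] ; pick H5
  add 104.12.203.192/28 -> H4 at depth 28
  del 64.0.0.0/2 (clear depth 2)
  add 0.0.0.0/0 -> H2 at depth 0
  del 237.10.248.248/32 (clear depth 32)
  Q 104.12.203.193: descend 0110100000001100110010111100 ; hops seen [H2,H5,H4] ; pick H4
  add 237.0.0.0/8 -> H4 at depth 8
  Q 192.0.97.229: descend 11 ; hops seen [H2,H5] ; pick H5
  Q 237.10.248.1: descend 111011010000101011111000 ; hops seen [H2,H5,H4,H0] ; pick H0
  Q 104.12.203.193: descend 0110100000001100110010111100 ; hops seen [H2,H5,H4] ; pick H4
  Q 104.12.203.192: descend 0110100000001100110010111100 ; hops seen [H2,H5,H4] ; pick H4

== LOOKUPS ==
["H2","H5","H4","H5","H0","H4","H4"]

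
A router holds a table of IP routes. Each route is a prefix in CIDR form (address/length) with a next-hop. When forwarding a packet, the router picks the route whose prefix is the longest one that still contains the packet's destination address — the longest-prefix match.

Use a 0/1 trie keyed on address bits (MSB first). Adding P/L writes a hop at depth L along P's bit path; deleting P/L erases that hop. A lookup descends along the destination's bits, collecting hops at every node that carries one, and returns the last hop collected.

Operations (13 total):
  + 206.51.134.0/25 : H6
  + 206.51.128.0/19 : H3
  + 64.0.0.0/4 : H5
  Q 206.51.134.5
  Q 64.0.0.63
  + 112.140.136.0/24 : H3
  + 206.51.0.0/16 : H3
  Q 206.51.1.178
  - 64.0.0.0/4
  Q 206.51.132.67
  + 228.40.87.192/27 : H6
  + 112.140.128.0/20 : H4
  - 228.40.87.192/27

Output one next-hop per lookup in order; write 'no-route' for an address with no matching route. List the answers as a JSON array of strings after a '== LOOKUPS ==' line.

Process each operation:
  add 206.51.134.0/25 -> H6 at depth 25
  add 206.51.128.0/19 -> H3 at depth 19
  add 64.0.0.0/4 -> H5 at depth 4
  Q 206.51.134.5: descend 1100111000110011100001100 ; hops seen [H3,H6] ; pick H6
  Q 64.0.0.63: descend 0100 ; hops seen [H5] ; pick H5
  add 112.140.136.0/24 -> H3 at depth 24
  add 206.51.0.0/16 -> H3 at depth 16
  Q 206.51.1.178: descend 1100111000110011 ; hops seen [H3] ; pick H3
  - 64.0.0.0/4 clear@4
  Q 206.51.132.67: descend 1100111000110011100001 ; hops seen [H3,H3] ; pick H3
  add 228.40.87.192/27 -> H6 at depth 27
  add 112.140.128.0/20 -> H4 at depth 20
  - 228.40.87.192/27 clear@27

== LOOKUPS ==
["H6","H5","H3","H3"]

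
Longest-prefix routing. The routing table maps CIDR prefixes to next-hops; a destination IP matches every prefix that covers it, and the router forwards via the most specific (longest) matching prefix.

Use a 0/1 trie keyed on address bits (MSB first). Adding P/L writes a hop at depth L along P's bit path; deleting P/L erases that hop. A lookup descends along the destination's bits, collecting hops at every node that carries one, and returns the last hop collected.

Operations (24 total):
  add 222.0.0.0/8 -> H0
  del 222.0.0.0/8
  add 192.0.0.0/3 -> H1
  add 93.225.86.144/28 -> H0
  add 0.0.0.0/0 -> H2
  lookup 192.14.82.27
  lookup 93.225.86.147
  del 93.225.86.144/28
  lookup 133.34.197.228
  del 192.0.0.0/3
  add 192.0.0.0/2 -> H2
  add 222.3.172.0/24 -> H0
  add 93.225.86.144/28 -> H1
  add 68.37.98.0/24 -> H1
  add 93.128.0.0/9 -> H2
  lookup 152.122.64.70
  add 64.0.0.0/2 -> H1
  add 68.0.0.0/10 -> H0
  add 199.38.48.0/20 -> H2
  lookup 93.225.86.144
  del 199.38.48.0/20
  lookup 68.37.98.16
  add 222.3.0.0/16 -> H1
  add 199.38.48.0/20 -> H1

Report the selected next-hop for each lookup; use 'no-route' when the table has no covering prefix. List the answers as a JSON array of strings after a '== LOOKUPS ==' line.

Process each operation:
  + 222.0.0.0/8 (H0) depth=8
  del 222.0.0.0/8 (clear depth 8)
  + 192.0.0.0/3 (H1) depth=3
  + 93.225.86.144/28 (H0) depth=28
  + 0.0.0.0/0 (H2) depth=0
  Q 192.14.82.27: descend 110 ; hops seen [H2,H1] ; pick H1
  Q 93.225.86.147: descend 0101110111100001010101101001 ; hops seen [H2,H0] ; pick H0
  del 93.225.86.144/28 (clear depth 28)
  Q 133.34.197.228: descend 1 ; hops seen [H2] ; pick H2
  del 192.0.0.0/3 (clear depth 3)
  + 192.0.0.0/2 (H2) depth=2
  + 222.3.172.0/24 (H0) depth=24
  + 93.225.86.144/28 (H1) depth=28
  + 68.37.98.0/24 (H1) depth=24
  + 93.128.0.0/9 (H2) depth=9
  Q 152.122.64.70: descend 1 ; hops seen [H2] ; pick H2
  + 64.0.0.0/2 (H1) depth=2
  + 68.0.0.0/10 (H0) depth=10
  + 199.38.48.0/20 (H2) depth=20
  Q 93.225.86.144: descend 0101110111100001010101101001 ; hops seen [H2,H1,H2,H1] ; pick H1
  del 199.38.48.0/20 (clear depth 20)
  Q 68.37.98.16: descend 010001000010010101100010 ; hops seen [H2,H1,H0,H1] ; pick H1
  + 222.3.0.0/16 (H1) depth=16
  + 199.38.48.0/20 (H1) depth=20

== LOOKUPS ==
["H1","H0","H2","H2","H1","H1"]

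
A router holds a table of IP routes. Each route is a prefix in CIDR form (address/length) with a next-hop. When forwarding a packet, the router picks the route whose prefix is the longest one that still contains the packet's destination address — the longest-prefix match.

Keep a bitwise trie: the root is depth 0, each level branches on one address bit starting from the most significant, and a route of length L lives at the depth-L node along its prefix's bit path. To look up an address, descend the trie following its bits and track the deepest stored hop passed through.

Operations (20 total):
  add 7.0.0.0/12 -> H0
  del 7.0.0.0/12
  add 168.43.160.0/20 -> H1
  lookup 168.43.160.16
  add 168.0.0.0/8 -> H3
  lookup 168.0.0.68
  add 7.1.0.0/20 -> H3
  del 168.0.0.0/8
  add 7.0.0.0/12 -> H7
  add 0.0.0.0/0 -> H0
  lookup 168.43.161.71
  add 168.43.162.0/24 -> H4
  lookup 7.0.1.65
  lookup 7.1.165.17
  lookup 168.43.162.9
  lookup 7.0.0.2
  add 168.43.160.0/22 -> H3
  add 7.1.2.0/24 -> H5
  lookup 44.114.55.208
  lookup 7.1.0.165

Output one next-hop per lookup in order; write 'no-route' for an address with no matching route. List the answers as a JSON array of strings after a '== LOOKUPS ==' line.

Trace:
  + 7.0.0.0/12 (H0) depth=12
  del 7.0.0.0/12 (clear depth 12)
  + 168.43.160.0/20 (H1) depth=20
  lookup 168.43.160.16: bits 10101000001010111010 walk d0:-→d1:-→d2:-→d3:-→d4:-→d5:-→d6:-→d7:-→d8:-→d9:-→d10:-→d11:-→d12:-→d13:-→d14:-→d15:-→d16:-→d17:-→d18:-→d19:-→d20:H1 -> H1
  + 168.0.0.0/8 (H3) depth=8
  lookup 168.0.0.68: bits 1010100000 walk d0:-→d1:-→d2:-→d3:-→d4:-→d5:-→d6:-→d7:-→d8:H3→d9:-→d10:- -> H3
  + 7.1.0.0/20 (H3) depth=20
  del 168.0.0.0/8 (clear depth 8)
  + 7.0.0.0/12 (H7) depth=12
  + 0.0.0.0/0 (H0) depth=0
  lookup 168.43.161.71: bits 10101000001010111010 walk d0:H0→d1:-→d2:-→d3:-→d4:-→d5:-→d6:-→d7:-→d8:-→d9:-→d10:-→d11:-→d12:-→d13:-→d14:-→d15:-→d16:-→d17:-→d18:-→d19:-→d20:H1 -> H1
  + 168.43.162.0/24 (H4) depth=24
  lookup 7.0.1.65: bits 000001110000000 walk d0:H0→d1:-→d2:-→d3:-→d4:-→d5:-→d6:-→d7:-→d8:-→d9:-→d10:-→d11:-→d12:H7→d13:-→d14:-→d15:- -> H7
  lookup 7.1.165.17: bits 0000011100000001 walk d0:H0→d1:-→d2:-→d3:-→d4:-→d5:-→d6:-→d7:-→d8:-→d9:-→d10:-→d11:-→d12:H7→d13:-→d14:-→d15:-→d16:- -> H7
  lookup 168.43.162.9: bits 101010000010101110100010 walk d0:H0→d1:-→d2:-→d3:-→d4:-→d5:-→d6:-→d7:-→d8:-→d9:-→d10:-→d11:-→d12:-→d13:-→d14:-→d15:-→d16:-→d17:-→d18:-→d19:-→d20:H1→d21:-→d22:-→d23:-→d24:H4 -> H4
  lookup 7.0.0.2: bits 000001110000000 walk d0:H0→d1:-→d2:-→d3:-→d4:-→d5:-→d6:-→d7:-→d8:-→d9:-→d10:-→d11:-→d12:H7→d13:-→d14:-→d15:- -> H7
  + 168.43.160.0/22 (H3) depth=22
  + 7.1.2.0/24 (H5) depth=24
  lookup 44.114.55.208: bits 00 walk d0:H0→d1:-→d2:- -> H0
  lookup 7.1.0.165: bits 0000011100000001000000 walk d0:H0→d1:-→d2:-→d3:-→d4:-→d5:-→d6:-→d7:-→d8:-→d9:-→d10:-→d11:-→d12:H7→d13:-→d14:-→d15:-→d16:-→d17:-→d18:-→d19:-→d20:H3→d21:-→d22:- -> H3

== LOOKUPS ==
["H1","H3","H1","H7","H7","H4","H7","H0","H3"]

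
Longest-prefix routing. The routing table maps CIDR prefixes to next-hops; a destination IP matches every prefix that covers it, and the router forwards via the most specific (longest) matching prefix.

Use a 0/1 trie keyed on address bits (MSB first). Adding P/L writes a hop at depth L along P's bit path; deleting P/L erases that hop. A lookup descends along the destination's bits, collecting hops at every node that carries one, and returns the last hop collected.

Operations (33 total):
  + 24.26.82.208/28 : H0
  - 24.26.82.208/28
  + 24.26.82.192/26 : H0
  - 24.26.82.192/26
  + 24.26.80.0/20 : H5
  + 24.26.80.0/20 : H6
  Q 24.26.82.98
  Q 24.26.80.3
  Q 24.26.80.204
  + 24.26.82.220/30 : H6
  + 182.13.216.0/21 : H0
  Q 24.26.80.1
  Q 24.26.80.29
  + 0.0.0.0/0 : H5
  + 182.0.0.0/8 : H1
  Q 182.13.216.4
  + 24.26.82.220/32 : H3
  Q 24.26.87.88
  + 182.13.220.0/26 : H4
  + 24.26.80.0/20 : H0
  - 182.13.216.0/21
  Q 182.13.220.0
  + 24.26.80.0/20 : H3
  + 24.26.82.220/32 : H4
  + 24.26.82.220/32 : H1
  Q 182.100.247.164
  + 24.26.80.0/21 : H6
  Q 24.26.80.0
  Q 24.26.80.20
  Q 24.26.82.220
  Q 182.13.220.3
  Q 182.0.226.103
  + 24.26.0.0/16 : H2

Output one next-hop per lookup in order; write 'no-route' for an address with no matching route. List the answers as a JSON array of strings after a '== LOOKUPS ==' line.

Trace:
  + 24.26.82.208/28 (H0) depth=28
  - 24.26.82.208/28 clear@28
  + 24.26.82.192/26 (H0) depth=26
  - 24.26.82.192/26 clear@26
  + 24.26.80.0/20 (H5) depth=20
  + 24.26.80.0/20 (H6) depth=20
  Q 24.26.82.98: descend 000110000001101001010010 ; hops seen [H6] ; pick H6
  Q 24.26.80.3: descend 0001100000011010010100 ; hops seen [H6] ; pick H6
  Q 24.26.80.204: descend 0001100000011010010100 ; hops seen [H6] ; pick H6
  + 24.26.82.220/30 (H6) depth=30
  + 182.13.216.0/21 (H0) depth=21
  Q 24.26.80.1: descend 0001100000011010010100 ; hops seen [H6] ; pick H6
  Q 24.26.80.29: descend 0001100000011010010100 ; hops seen [H6] ; pick H6
  + 0.0.0.0/0 (H5) depth=0
  + 182.0.0.0/8 (H1) depth=8
  Q 182.13.216.4: descend 101101100000110111011 ; hops seen [H5,H1,H0] ; pick H0
  + 24.26.82.220/32 (H3) depth=32
  Q 24.26.87.88: descend 000110000001101001010 ; hops seen [H5,H6] ; pick H6
  + 182.13.220.0/26 (H4) depth=26
  + 24.26.80.0/20 (H0) depth=20
  - 182.13.216.0/21 clear@21
  Q 182.13.220.0: descend 10110110000011011101110000 ; hops seen [H5,H1,H4] ; pick H4
  + 24.26.80.0/20 (H3) depth=20
  + 24.26.82.220/32 (H4) depth=32
  + 24.26.82.220/32 (H1) depth=32
  Q 182.100.247.164: descend 101101100 ; hops seen [H5,H1] ; pick H1
  + 24.26.80.0/21 (H6) depth=21
  Q 24.26.80.0: descend 0001100000011010010100 ; hops seen [H5,H3,H6] ; pick H6
  Q 24.26.80.20: descend 0001100000011010010100 ; hops seen [H5,H3,H6] ; pick H6
  Q 24.26.82.220: descend 00011000000110100101001011011100 ; hops seen [H5,H3,H6,H6,H1] ; pick H1
  Q 182.13.220.3: descend 10110110000011011101110000 ; hops seen [H5,H1,H4] ; pick H4
  Q 182.0.226.103: descend 101101100000 ; hops seen [H5,H1] ; pick H1
  + 24.26.0.0/16 (H2) depth=16

== LOOKUPS ==
["H6","H6","H6","H6","H6","H0","H6","H4","H1","H6","H6","H1","H4","H1"]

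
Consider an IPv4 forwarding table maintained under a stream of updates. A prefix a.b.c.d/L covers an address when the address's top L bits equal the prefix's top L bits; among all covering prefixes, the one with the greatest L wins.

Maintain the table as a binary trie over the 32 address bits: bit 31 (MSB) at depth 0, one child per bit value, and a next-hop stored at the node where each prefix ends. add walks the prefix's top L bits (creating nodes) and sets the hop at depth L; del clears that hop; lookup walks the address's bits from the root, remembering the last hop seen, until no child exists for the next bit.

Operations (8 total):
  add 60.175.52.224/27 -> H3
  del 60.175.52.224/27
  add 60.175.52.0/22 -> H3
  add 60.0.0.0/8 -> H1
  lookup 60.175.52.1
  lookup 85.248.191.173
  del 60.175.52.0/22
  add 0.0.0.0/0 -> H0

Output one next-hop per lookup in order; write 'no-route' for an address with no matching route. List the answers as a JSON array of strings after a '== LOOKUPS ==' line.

Apply in order:
  add 60.175.52.224/27 -> H3 at depth 27
  del 60.175.52.224/27 (clear depth 27)
  add 60.175.52.0/22 -> H3 at depth 22
  add 60.0.0.0/8 -> H1 at depth 8
  ? 60.175.52.1  path d0:-→d1:-→d2:-→d3:-→d4:-→d5:-→d6:-→d7:-→d8:H1→d9:-→d10:-→d11:-→d12:-→d13:-→d14:-→d15:-→d16:-→d17:-→d18:-→d19:-→d20:-→d21:-→d22:H3→d23:-→d24:-  best=H3
  ? 85.248.191.173  path d0:-→d1:-  best=no-route
  del 60.175.52.0/22 (clear depth 22)
  add 0.0.0.0/0 -> H0 at depth 0

== LOOKUPS ==
["H3","no-route"]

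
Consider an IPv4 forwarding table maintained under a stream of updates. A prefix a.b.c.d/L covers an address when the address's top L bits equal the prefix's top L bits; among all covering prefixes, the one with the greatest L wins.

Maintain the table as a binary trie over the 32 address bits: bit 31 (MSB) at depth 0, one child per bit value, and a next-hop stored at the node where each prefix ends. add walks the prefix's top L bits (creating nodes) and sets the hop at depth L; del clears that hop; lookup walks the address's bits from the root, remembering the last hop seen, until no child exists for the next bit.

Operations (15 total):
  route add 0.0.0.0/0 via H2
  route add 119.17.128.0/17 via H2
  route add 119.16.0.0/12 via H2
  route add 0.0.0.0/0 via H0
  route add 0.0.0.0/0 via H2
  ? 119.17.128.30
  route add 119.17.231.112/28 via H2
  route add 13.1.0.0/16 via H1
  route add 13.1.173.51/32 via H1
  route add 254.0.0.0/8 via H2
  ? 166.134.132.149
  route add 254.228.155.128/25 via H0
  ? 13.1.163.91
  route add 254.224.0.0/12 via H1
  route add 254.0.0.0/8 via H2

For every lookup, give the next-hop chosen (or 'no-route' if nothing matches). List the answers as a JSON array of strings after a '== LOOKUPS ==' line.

Apply in order:
  add 0.0.0.0/0 -> H2 at depth 0
  add 119.17.128.0/17 -> H2 at depth 17
  add 119.16.0.0/12 -> H2 at depth 12
  add 0.0.0.0/0 -> H0 at depth 0
  add 0.0.0.0/0 -> H2 at depth 0
  ? 119.17.128.30  path d0:H2→d1:-→d2:-→d3:-→d4:-→d5:-→d6:-→d7:-→d8:-→d9:-→d10:-→d11:-→d12:H2→d13:-→d14:-→d15:-→d16:-→d17:H2  best=H2
  add 119.17.231.112/28 -> H2 at depth 28
  add 13.1.0.0/16 -> H1 at depth 16
  add 13.1.173.51/32 -> H1 at depth 32
  add 254.0.0.0/8 -> H2 at depth 8
  ? 166.134.132.149  path d0:H2→d1:-  best=H2
  add 254.228.155.128/25 -> H0 at depth 25
  ? 13.1.163.91  path d0:H2→d1:-→d2:-→d3:-→d4:-→d5:-→d6:-→d7:-→d8:-→d9:-→d10:-→d11:-→d12:-→d13:-→d14:-→d15:-→d16:H1→d17:-→d18:-→d19:-→d20:-  best=H1
  add 254.224.0.0/12 -> H1 at depth 12
  add 254.0.0.0/8 -> H2 at depth 8

== LOOKUPS ==
["H2","H2","H1"]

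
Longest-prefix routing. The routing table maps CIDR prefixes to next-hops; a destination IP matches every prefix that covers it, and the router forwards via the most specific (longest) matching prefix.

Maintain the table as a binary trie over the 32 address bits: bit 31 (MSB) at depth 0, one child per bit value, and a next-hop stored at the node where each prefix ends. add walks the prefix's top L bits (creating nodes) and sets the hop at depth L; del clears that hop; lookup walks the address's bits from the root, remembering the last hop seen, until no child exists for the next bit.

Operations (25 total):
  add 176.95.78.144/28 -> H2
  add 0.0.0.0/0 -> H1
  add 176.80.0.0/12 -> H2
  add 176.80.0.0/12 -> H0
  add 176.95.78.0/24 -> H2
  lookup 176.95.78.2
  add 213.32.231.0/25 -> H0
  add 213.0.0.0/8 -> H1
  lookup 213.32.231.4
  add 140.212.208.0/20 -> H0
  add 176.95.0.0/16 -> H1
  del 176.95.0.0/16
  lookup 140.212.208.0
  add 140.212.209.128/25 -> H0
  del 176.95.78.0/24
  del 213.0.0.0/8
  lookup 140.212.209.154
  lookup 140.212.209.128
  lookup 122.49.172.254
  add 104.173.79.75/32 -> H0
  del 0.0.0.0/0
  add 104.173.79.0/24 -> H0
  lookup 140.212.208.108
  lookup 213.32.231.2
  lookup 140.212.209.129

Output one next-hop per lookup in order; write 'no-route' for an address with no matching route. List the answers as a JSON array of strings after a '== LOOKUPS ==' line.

Apply in order:
  add 176.95.78.144/28 -> H2 at depth 28
  add 0.0.0.0/0 -> H1 at depth 0
  add 176.80.0.0/12 -> H2 at depth 12
  add 176.80.0.0/12 -> H0 at depth 12
  add 176.95.78.0/24 -> H2 at depth 24
  lookup 176.95.78.2: bits 101100000101111101001110 walk d0:H1→d1:-→d2:-→d3:-→d4:-→d5:-→d6:-→d7:-→d8:-→d9:-→d10:-→d11:-→d12:H0→d13:-→d14:-→d15:-→d16:-→d17:-→d18:-→d19:-→d20:-→d21:-→d22:-→d23:-→d24:H2 -> H2
  add 213.32.231.0/25 -> H0 at depth 25
  add 213.0.0.0/8 -> H1 at depth 8
  lookup 213.32.231.4: bits 1101010100100000111001110 walk d0:H1→d1:-→d2:-→d3:-→d4:-→d5:-→d6:-→d7:-→d8:H1→d9:-→d10:-→d11:-→d12:-→d13:-→d14:-→d15:-→d16:-→d17:-→d18:-→d19:-→d20:-→d21:-→d22:-→d23:-→d24:-→d25:H0 -> H0
  add 140.212.208.0/20 -> H0 at depth 20
  add 176.95.0.0/16 -> H1 at depth 16
  - 176.95.0.0/16 clear@16
  lookup 140.212.208.0: bits 10001100110101001101 walk d0:H1→d1:-→d2:-→d3:-→d4:-→d5:-→d6:-→d7:-→d8:-→d9:-→d10:-→d11:-→d12:-→d13:-→d14:-→d15:-→d16:-→d17:-→d18:-→d19:-→d20:H0 -> H0
  add 140.212.209.128/25 -> H0 at depth 25
  - 176.95.78.0/24 clear@24
  - 213.0.0.0/8 clear@8
  lookup 140.212.209.154: bits 1000110011010100110100011 walk d0:H1→d1:-→d2:-→d3:-→d4:-→d5:-→d6:-→d7:-→d8:-→d9:-→d10:-→d11:-→d12:-→d13:-→d14:-→d15:-→d16:-→d17:-→d18:-→d19:-→d20:H0→d21:-→d22:-→d23:-→d24:-→d25:H0 -> H0
  lookup 140.212.209.128: bits 1000110011010100110100011 walk d0:H1→d1:-→d2:-→d3:-→d4:-→d5:-→d6:-→d7:-→d8:-→d9:-→d10:-→d11:-→d12:-→d13:-→d14:-→d15:-→d16:-→d17:-→d18:-→d19:-→d20:H0→d21:-→d22:-→d23:-→d24:-→d25:H0 -> H0
  lookup 122.49.172.254: bits ε walk d0:H1 -> H1
  add 104.173.79.75/32 -> H0 at depth 32
  - 0.0.0.0/0 clear@0
  add 104.173.79.0/24 -> H0 at depth 24
  lookup 140.212.208.108: bits 10001100110101001101000 walk d0:-→d1:-→d2:-→d3:-→d4:-→d5:-→d6:-→d7:-→d8:-→d9:-→d10:-→d11:-→d12:-→d13:-→d14:-→d15:-→d16:-→d17:-→d18:-→d19:-→d20:H0→d21:-→d22:-→d23:- -> H0
  lookup 213.32.231.2: bits 1101010100100000111001110 walk d0:-→d1:-→d2:-→d3:-→d4:-→d5:-→d6:-→d7:-→d8:-→d9:-→d10:-→d11:-→d12:-→d13:-→d14:-→d15:-→d16:-→d17:-→d18:-→d19:-→d20:-→d21:-→d22:-→d23:-→d24:-→d25:H0 -> H0
  lookup 140.212.209.129: bits 1000110011010100110100011 walk d0:-→d1:-→d2:-→d3:-→d4:-→d5:-→d6:-→d7:-→d8:-→d9:-→d10:-→d11:-→d12:-→d13:-→d14:-→d15:-→d16:-→d17:-→d18:-→d19:-→d20:H0→d21:-→d22:-→d23:-→d24:-→d25:H0 -> H0

== LOOKUPS ==
["H2","H0","H0","H0","H0","H1","H0","H0","H0"]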